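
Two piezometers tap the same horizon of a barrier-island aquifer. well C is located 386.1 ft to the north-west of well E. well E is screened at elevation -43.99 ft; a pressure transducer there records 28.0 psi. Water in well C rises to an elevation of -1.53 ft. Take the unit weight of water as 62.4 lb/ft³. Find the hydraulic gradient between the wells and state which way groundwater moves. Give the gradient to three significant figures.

Pressure head at well E: ψ = 144·P/γ = 144 × 28.0 / 62.4 = 64.62 ft.
Total head at well E: h = z + ψ = -43.99 + 64.62 = 20.63 ft.
Total head at well C: h = -1.53 ft (water level in the piezometer is the total head).
Head difference: h(well E) − h(well C) = 20.63 − (-1.53) = 22.16 ft.
Hydraulic gradient: i = |Δh| / L = 22.16 / 386.1 = 0.0574.
Flow is from higher to lower head: from well E toward well C, i.e. toward the north-west.

i ≈ 0.0574; groundwater flows toward the north-west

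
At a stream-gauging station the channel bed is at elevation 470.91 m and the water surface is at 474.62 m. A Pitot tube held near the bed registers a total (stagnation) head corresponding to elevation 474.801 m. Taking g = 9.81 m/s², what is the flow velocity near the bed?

v ≈ 1.88 m/s

Near the bed, under hydrostatic conditions, the piezometric head (z + ψ) equals the free-surface elevation, 474.62 m.
Velocity head = total − piezometric = 474.801 − 474.62 = 0.181 m.
v = √(2g·h_v) = √(2 × 9.81 × 0.181) = 1.88 m/s.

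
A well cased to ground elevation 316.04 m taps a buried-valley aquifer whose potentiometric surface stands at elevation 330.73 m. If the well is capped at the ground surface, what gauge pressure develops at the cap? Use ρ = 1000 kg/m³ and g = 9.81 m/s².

P ≈ 144 kPa

Head above the cap: Δh = 330.73 − 316.04 = 14.69 m.
P = ρgΔh = 1000 × 9.81 × 14.69 = 144109 Pa ≈ 144 kPa.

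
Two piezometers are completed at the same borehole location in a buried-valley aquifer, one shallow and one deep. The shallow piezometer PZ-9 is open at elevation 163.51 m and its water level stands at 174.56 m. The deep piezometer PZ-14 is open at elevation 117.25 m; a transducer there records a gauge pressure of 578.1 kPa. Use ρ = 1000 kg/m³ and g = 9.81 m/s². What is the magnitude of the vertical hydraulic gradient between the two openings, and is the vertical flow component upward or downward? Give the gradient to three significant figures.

Total head at PZ-9: h = 174.56 m (water level in the standpipe).
Pressure head at PZ-14: ψ = P/(ρg) = 578.1×1000 / (1000 × 9.81) = 58.93 m.
Total head at PZ-14: h = z + ψ = 117.25 + 58.93 = 176.18 m.
Δh = h(PZ-9) − h(PZ-14) = 174.56 − 176.18 = -1.62 m.
Vertical separation Δz = 163.51 − 117.25 = 46.26 m.
|i_v| = |Δh| / Δz = 1.62 / 46.26 = 0.0350.
Head is higher in the deep piezometer, so vertical flow is upward (discharge condition).

|i_v| ≈ 0.0350; vertical flow is upward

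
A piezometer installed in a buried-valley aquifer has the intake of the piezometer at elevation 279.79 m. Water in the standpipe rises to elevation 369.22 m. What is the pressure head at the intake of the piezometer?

Total head h = 369.22 m (the water-surface elevation in the piezometer).
Pressure head ψ = h − z = 369.22 − 279.79 = 89.43 m.

ψ ≈ 89.43 m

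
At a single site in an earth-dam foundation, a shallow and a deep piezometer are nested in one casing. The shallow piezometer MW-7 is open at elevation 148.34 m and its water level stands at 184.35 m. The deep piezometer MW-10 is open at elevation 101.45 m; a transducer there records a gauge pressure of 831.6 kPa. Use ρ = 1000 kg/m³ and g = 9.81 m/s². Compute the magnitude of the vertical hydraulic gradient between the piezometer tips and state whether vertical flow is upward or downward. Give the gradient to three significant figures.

|i_v| ≈ 0.0399; vertical flow is upward

Total head at MW-7: h = 184.35 m (water level in the standpipe).
Pressure head at MW-10: ψ = P/(ρg) = 831.6×1000 / (1000 × 9.81) = 84.77 m.
Total head at MW-10: h = z + ψ = 101.45 + 84.77 = 186.22 m.
Δh = h(MW-7) − h(MW-10) = 184.35 − 186.22 = -1.87 m.
Vertical separation Δz = 148.34 − 101.45 = 46.89 m.
|i_v| = |Δh| / Δz = 1.87 / 46.89 = 0.0399.
Head is higher in the deep piezometer, so vertical flow is upward (discharge condition).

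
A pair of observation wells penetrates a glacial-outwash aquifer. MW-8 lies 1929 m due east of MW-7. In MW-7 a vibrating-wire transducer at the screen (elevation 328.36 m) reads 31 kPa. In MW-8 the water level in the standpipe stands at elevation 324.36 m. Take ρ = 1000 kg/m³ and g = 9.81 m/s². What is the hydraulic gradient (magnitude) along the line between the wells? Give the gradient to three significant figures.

Pressure head at MW-7: ψ = P/(ρg) = 31×1000 / (1000 × 9.81) = 3.16 m.
Total head at MW-7: h = z + ψ = 328.36 + 3.16 = 331.52 m.
Total head at MW-8: h = 324.36 m (water level in the piezometer is the total head).
Head difference: h(MW-7) − h(MW-8) = 331.52 − 324.36 = 7.16 m.
Hydraulic gradient: i = |Δh| / L = 7.16 / 1929 = 0.00371.

i ≈ 0.00371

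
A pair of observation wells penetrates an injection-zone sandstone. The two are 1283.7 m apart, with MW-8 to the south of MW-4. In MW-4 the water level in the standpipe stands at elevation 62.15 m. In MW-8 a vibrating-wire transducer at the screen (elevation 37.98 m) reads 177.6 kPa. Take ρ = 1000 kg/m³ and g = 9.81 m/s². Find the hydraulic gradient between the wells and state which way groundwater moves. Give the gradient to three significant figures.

Total head at MW-4: h = 62.15 m (water level in the piezometer is the total head).
Pressure head at MW-8: ψ = P/(ρg) = 177.6×1000 / (1000 × 9.81) = 18.10 m.
Total head at MW-8: h = z + ψ = 37.98 + 18.10 = 56.08 m.
Head difference: h(MW-4) − h(MW-8) = 62.15 − 56.08 = 6.07 m.
Hydraulic gradient: i = |Δh| / L = 6.07 / 1283.7 = 0.00473.
Flow is from higher to lower head: from MW-4 toward MW-8, i.e. toward the south.

i ≈ 0.00473; groundwater flows toward the south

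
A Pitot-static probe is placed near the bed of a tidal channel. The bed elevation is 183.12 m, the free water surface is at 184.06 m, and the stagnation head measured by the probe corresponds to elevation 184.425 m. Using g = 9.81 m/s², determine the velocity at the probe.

v ≈ 2.68 m/s

Near the bed, under hydrostatic conditions, the piezometric head (z + ψ) equals the free-surface elevation, 184.06 m.
Velocity head = total − piezometric = 184.425 − 184.06 = 0.365 m.
v = √(2g·h_v) = √(2 × 9.81 × 0.365) = 2.68 m/s.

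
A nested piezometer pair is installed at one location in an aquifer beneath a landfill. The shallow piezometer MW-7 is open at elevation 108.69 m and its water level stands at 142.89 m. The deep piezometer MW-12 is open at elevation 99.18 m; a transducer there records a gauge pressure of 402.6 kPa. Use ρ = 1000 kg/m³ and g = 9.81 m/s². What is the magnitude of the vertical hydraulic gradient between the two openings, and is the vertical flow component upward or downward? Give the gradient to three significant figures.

Total head at MW-7: h = 142.89 m (water level in the standpipe).
Pressure head at MW-12: ψ = P/(ρg) = 402.6×1000 / (1000 × 9.81) = 41.04 m.
Total head at MW-12: h = z + ψ = 99.18 + 41.04 = 140.22 m.
Δh = h(MW-7) − h(MW-12) = 142.89 − 140.22 = 2.67 m.
Vertical separation Δz = 108.69 − 99.18 = 9.51 m.
|i_v| = |Δh| / Δz = 2.67 / 9.51 = 0.281.
Head is higher in the shallow piezometer, so vertical flow is downward (recharge condition).

|i_v| ≈ 0.281; vertical flow is downward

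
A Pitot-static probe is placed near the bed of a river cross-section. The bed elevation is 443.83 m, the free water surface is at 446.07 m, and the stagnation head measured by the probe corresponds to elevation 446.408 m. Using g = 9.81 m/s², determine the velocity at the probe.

v ≈ 2.58 m/s

Near the bed, under hydrostatic conditions, the piezometric head (z + ψ) equals the free-surface elevation, 446.07 m.
Velocity head = total − piezometric = 446.408 − 446.07 = 0.338 m.
v = √(2g·h_v) = √(2 × 9.81 × 0.338) = 2.58 m/s.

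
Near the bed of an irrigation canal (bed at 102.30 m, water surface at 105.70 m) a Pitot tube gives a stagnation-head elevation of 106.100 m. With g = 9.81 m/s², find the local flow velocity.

Near the bed, under hydrostatic conditions, the piezometric head (z + ψ) equals the free-surface elevation, 105.70 m.
Velocity head = total − piezometric = 106.100 − 105.70 = 0.400 m.
v = √(2g·h_v) = √(2 × 9.81 × 0.400) = 2.80 m/s.

v ≈ 2.80 m/s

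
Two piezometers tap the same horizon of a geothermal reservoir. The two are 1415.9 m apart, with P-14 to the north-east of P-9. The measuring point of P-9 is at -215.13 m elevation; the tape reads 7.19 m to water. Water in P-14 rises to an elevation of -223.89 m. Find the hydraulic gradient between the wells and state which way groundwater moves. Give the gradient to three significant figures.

Total head at P-9: h = -215.13 − 7.19 = -222.32 m.
Total head at P-14: h = -223.89 m (water level in the piezometer is the total head).
Head difference: h(P-9) − h(P-14) = -222.32 − (-223.89) = 1.57 m.
Hydraulic gradient: i = |Δh| / L = 1.57 / 1415.9 = 0.00111.
Flow is from higher to lower head: from P-9 toward P-14, i.e. toward the north-east.

i ≈ 0.00111; groundwater flows toward the north-east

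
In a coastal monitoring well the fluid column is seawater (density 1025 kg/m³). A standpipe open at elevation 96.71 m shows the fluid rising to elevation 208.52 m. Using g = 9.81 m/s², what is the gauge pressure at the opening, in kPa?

Pressure head ψ = h − z = 208.52 − 96.71 = 111.81 m.
P = ρgψ = 1025 × 9.81 × 111.81 = 1124278 Pa ≈ 1120 kPa.

P ≈ 1120 kPa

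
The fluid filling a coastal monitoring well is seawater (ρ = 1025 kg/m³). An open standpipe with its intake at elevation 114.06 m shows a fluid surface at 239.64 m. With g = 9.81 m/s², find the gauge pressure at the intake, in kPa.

P ≈ 1260 kPa

Pressure head ψ = h − z = 239.64 − 114.06 = 125.58 m.
P = ρgψ = 1025 × 9.81 × 125.58 = 1262738 Pa ≈ 1260 kPa.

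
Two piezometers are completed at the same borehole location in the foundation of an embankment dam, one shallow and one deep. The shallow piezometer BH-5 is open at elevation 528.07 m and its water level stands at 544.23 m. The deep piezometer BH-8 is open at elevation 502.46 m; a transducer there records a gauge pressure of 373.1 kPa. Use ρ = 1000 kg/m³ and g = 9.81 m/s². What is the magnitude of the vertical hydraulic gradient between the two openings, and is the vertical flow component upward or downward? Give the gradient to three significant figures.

|i_v| ≈ 0.146; vertical flow is downward

Total head at BH-5: h = 544.23 m (water level in the standpipe).
Pressure head at BH-8: ψ = P/(ρg) = 373.1×1000 / (1000 × 9.81) = 38.03 m.
Total head at BH-8: h = z + ψ = 502.46 + 38.03 = 540.49 m.
Δh = h(BH-5) − h(BH-8) = 544.23 − 540.49 = 3.74 m.
Vertical separation Δz = 528.07 − 502.46 = 25.61 m.
|i_v| = |Δh| / Δz = 3.74 / 25.61 = 0.146.
Head is higher in the shallow piezometer, so vertical flow is downward (recharge condition).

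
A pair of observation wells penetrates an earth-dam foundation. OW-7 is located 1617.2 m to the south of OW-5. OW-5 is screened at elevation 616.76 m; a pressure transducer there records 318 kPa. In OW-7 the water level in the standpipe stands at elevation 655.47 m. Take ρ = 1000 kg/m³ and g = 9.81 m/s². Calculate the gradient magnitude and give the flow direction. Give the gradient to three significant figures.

i ≈ 0.00389; groundwater flows toward the north

Pressure head at OW-5: ψ = P/(ρg) = 318×1000 / (1000 × 9.81) = 32.42 m.
Total head at OW-5: h = z + ψ = 616.76 + 32.42 = 649.18 m.
Total head at OW-7: h = 655.47 m (water level in the piezometer is the total head).
Head difference: h(OW-5) − h(OW-7) = 649.18 − 655.47 = -6.29 m.
Hydraulic gradient: i = |Δh| / L = 6.29 / 1617.2 = 0.00389.
Flow is from higher to lower head: from OW-7 toward OW-5, i.e. toward the north.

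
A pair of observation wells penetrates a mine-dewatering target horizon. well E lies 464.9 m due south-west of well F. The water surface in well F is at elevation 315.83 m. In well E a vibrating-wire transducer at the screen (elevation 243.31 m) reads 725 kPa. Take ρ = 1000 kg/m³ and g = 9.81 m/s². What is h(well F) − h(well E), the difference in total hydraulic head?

Total head at well F: h = 315.83 m (water level in the piezometer is the total head).
Pressure head at well E: ψ = P/(ρg) = 725×1000 / (1000 × 9.81) = 73.90 m.
Total head at well E: h = z + ψ = 243.31 + 73.90 = 317.21 m.
Head difference: h(well F) − h(well E) = 315.83 − 317.21 = -1.38 m.

Δh ≈ -1.38 m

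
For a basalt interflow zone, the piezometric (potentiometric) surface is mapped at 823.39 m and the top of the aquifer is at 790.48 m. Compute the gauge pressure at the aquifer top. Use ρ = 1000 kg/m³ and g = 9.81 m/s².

Pressure head at the aquifer top: ψ = h − z = 823.39 − 790.48 = 32.91 m.
P = ρgψ = 1000 × 9.81 × 32.91 = 322847 Pa ≈ 323 kPa.

P ≈ 323 kPa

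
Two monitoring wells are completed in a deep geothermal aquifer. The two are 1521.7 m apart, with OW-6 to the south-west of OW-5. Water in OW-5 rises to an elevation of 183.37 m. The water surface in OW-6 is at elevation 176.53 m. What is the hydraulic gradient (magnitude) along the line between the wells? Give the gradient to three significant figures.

i ≈ 0.00449

Total head at OW-5: h = 183.37 m (water level in the piezometer is the total head).
Total head at OW-6: h = 176.53 m (water level in the piezometer is the total head).
Head difference: h(OW-5) − h(OW-6) = 183.37 − 176.53 = 6.84 m.
Hydraulic gradient: i = |Δh| / L = 6.84 / 1521.7 = 0.00449.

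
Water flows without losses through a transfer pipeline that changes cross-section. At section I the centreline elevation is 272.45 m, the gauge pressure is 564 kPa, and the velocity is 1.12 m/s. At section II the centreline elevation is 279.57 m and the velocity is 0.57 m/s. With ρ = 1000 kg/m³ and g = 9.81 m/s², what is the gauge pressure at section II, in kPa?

P₂ ≈ 495 kPa

Pressure head at I: ψ₁ = P₁/(ρg) = 564×1000 / (1000 × 9.81) = 57.49 m.
Velocity heads: v₁²/2g = 1.12²/19.62 = 0.064 m; v₂²/2g = 0.57²/19.62 = 0.017 m.
Total head H = z₁ + ψ₁ + v₁²/2g = 272.45 + 57.49 + 0.064 = 330.00 m.
ψ₂ = H − z₂ − v₂²/2g = 330.00 − 279.57 − 0.017 = 50.41 m.
P₂ = ρgψ₂ = 1000 × 9.81 × 50.41 ≈ 495 kPa.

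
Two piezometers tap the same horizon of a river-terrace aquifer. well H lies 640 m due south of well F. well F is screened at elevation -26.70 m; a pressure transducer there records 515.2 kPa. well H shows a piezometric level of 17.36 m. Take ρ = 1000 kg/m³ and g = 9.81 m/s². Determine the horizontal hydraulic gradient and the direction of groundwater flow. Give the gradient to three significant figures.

Pressure head at well F: ψ = P/(ρg) = 515.2×1000 / (1000 × 9.81) = 52.52 m.
Total head at well F: h = z + ψ = -26.70 + 52.52 = 25.82 m.
Total head at well H: h = 17.36 m (water level in the piezometer is the total head).
Head difference: h(well F) − h(well H) = 25.82 − 17.36 = 8.46 m.
Hydraulic gradient: i = |Δh| / L = 8.46 / 640 = 0.0132.
Flow is from higher to lower head: from well F toward well H, i.e. toward the south.

i ≈ 0.0132; groundwater flows toward the south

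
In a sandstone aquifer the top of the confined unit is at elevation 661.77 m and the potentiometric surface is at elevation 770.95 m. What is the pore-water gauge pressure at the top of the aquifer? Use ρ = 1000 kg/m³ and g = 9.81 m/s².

P ≈ 1070 kPa

Pressure head at the aquifer top: ψ = h − z = 770.95 − 661.77 = 109.18 m.
P = ρgψ = 1000 × 9.81 × 109.18 = 1071056 Pa ≈ 1070 kPa.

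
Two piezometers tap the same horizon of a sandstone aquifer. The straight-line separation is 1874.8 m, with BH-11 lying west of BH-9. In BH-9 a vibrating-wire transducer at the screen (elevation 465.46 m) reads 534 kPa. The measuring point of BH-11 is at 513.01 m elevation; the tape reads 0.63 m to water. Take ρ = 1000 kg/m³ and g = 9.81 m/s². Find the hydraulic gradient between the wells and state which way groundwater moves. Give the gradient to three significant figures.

Pressure head at BH-9: ψ = P/(ρg) = 534×1000 / (1000 × 9.81) = 54.43 m.
Total head at BH-9: h = z + ψ = 465.46 + 54.43 = 519.89 m.
Total head at BH-11: h = 513.01 − 0.63 = 512.38 m.
Head difference: h(BH-9) − h(BH-11) = 519.89 − 512.38 = 7.51 m.
Hydraulic gradient: i = |Δh| / L = 7.51 / 1874.8 = 0.00401.
Flow is from higher to lower head: from BH-9 toward BH-11, i.e. toward the west.

i ≈ 0.00401; groundwater flows toward the west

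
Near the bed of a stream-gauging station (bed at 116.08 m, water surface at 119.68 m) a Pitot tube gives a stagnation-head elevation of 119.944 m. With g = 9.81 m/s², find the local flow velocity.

Near the bed, under hydrostatic conditions, the piezometric head (z + ψ) equals the free-surface elevation, 119.68 m.
Velocity head = total − piezometric = 119.944 − 119.68 = 0.264 m.
v = √(2g·h_v) = √(2 × 9.81 × 0.264) = 2.28 m/s.

v ≈ 2.28 m/s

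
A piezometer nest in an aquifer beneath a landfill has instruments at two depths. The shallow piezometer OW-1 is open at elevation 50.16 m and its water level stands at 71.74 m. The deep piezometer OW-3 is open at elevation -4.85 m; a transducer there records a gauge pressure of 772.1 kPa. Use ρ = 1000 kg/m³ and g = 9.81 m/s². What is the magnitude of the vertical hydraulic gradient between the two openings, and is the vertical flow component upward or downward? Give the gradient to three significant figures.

|i_v| ≈ 0.0385; vertical flow is upward

Total head at OW-1: h = 71.74 m (water level in the standpipe).
Pressure head at OW-3: ψ = P/(ρg) = 772.1×1000 / (1000 × 9.81) = 78.71 m.
Total head at OW-3: h = z + ψ = -4.85 + 78.71 = 73.86 m.
Δh = h(OW-1) − h(OW-3) = 71.74 − 73.86 = -2.12 m.
Vertical separation Δz = 50.16 − (-4.85) = 55.01 m.
|i_v| = |Δh| / Δz = 2.12 / 55.01 = 0.0385.
Head is higher in the deep piezometer, so vertical flow is upward (discharge condition).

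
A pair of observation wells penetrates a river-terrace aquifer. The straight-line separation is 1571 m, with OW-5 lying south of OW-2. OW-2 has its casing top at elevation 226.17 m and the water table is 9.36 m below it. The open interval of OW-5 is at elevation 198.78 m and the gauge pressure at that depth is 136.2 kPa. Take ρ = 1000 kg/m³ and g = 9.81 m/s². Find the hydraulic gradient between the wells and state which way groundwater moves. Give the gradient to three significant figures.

i ≈ 0.00264; groundwater flows toward the south

Total head at OW-2: h = 226.17 − 9.36 = 216.81 m.
Pressure head at OW-5: ψ = P/(ρg) = 136.2×1000 / (1000 × 9.81) = 13.88 m.
Total head at OW-5: h = z + ψ = 198.78 + 13.88 = 212.66 m.
Head difference: h(OW-2) − h(OW-5) = 216.81 − 212.66 = 4.15 m.
Hydraulic gradient: i = |Δh| / L = 4.15 / 1571 = 0.00264.
Flow is from higher to lower head: from OW-2 toward OW-5, i.e. toward the south.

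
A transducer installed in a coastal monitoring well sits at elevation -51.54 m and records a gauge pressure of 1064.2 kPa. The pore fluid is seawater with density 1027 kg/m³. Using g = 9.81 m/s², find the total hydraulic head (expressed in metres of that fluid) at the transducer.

ψ = P/(ρg) = 1064.2×1000 / (1027 × 9.81) = 105.63 m.
h = z + ψ = -51.54 + 105.63 = 54.09 m.

h ≈ 54.09 m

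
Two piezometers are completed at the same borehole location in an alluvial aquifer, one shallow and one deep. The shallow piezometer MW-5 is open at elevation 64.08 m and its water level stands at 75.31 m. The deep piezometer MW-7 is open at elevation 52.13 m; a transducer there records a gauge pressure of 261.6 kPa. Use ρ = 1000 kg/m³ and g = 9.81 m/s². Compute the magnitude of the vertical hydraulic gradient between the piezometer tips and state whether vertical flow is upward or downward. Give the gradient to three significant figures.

|i_v| ≈ 0.292; vertical flow is upward

Total head at MW-5: h = 75.31 m (water level in the standpipe).
Pressure head at MW-7: ψ = P/(ρg) = 261.6×1000 / (1000 × 9.81) = 26.67 m.
Total head at MW-7: h = z + ψ = 52.13 + 26.67 = 78.80 m.
Δh = h(MW-5) − h(MW-7) = 75.31 − 78.80 = -3.49 m.
Vertical separation Δz = 64.08 − 52.13 = 11.95 m.
|i_v| = |Δh| / Δz = 3.49 / 11.95 = 0.292.
Head is higher in the deep piezometer, so vertical flow is upward (discharge condition).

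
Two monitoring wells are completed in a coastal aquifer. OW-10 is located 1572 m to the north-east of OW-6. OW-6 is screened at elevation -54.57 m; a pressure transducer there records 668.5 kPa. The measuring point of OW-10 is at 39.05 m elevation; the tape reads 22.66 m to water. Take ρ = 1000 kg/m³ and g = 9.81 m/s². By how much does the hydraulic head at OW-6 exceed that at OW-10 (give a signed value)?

Pressure head at OW-6: ψ = P/(ρg) = 668.5×1000 / (1000 × 9.81) = 68.14 m.
Total head at OW-6: h = z + ψ = -54.57 + 68.14 = 13.57 m.
Total head at OW-10: h = 39.05 − 22.66 = 16.39 m.
Head difference: h(OW-6) − h(OW-10) = 13.57 − 16.39 = -2.82 m.

Δh ≈ -2.82 m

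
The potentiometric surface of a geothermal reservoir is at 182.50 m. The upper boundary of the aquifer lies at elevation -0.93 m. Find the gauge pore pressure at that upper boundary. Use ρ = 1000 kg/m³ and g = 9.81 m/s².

P ≈ 1800 kPa

Pressure head at the aquifer top: ψ = h − z = 182.50 − (-0.93) = 183.43 m.
P = ρgψ = 1000 × 9.81 × 183.43 = 1799448 Pa ≈ 1800 kPa.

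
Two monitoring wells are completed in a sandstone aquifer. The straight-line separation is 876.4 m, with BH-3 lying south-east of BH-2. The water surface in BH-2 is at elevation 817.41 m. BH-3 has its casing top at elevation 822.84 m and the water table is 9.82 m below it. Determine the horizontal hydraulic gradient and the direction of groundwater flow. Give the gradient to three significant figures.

Total head at BH-2: h = 817.41 m (water level in the piezometer is the total head).
Total head at BH-3: h = 822.84 − 9.82 = 813.02 m.
Head difference: h(BH-2) − h(BH-3) = 817.41 − 813.02 = 4.39 m.
Hydraulic gradient: i = |Δh| / L = 4.39 / 876.4 = 0.00501.
Flow is from higher to lower head: from BH-2 toward BH-3, i.e. toward the south-east.

i ≈ 0.00501; groundwater flows toward the south-east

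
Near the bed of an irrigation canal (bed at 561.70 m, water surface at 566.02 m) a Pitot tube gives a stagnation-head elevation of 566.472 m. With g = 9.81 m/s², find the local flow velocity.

Near the bed, under hydrostatic conditions, the piezometric head (z + ψ) equals the free-surface elevation, 566.02 m.
Velocity head = total − piezometric = 566.472 − 566.02 = 0.452 m.
v = √(2g·h_v) = √(2 × 9.81 × 0.452) = 2.98 m/s.

v ≈ 2.98 m/s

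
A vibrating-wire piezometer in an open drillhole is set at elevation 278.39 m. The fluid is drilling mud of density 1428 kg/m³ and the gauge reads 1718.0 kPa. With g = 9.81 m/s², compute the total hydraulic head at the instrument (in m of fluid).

h ≈ 401.03 m

ψ = P/(ρg) = 1718.0×1000 / (1428 × 9.81) = 122.64 m.
h = z + ψ = 278.39 + 122.64 = 401.03 m.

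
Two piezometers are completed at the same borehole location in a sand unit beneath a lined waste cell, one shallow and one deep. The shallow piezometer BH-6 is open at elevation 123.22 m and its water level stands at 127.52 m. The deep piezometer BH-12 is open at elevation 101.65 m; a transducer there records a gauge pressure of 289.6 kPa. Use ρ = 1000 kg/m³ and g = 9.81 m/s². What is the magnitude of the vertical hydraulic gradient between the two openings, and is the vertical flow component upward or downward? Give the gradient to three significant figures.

Total head at BH-6: h = 127.52 m (water level in the standpipe).
Pressure head at BH-12: ψ = P/(ρg) = 289.6×1000 / (1000 × 9.81) = 29.52 m.
Total head at BH-12: h = z + ψ = 101.65 + 29.52 = 131.17 m.
Δh = h(BH-6) − h(BH-12) = 127.52 − 131.17 = -3.65 m.
Vertical separation Δz = 123.22 − 101.65 = 21.57 m.
|i_v| = |Δh| / Δz = 3.65 / 21.57 = 0.169.
Head is higher in the deep piezometer, so vertical flow is upward (discharge condition).

|i_v| ≈ 0.169; vertical flow is upward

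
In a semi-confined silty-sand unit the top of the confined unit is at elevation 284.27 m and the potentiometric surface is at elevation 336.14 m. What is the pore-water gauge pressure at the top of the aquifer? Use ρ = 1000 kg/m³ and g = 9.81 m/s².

Pressure head at the aquifer top: ψ = h − z = 336.14 − 284.27 = 51.87 m.
P = ρgψ = 1000 × 9.81 × 51.87 = 508845 Pa ≈ 509 kPa.

P ≈ 509 kPa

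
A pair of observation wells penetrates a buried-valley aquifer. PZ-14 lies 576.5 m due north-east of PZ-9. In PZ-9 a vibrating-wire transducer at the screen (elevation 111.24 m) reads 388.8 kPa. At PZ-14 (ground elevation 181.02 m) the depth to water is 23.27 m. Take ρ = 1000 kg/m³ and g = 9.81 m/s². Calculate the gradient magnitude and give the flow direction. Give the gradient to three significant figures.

i ≈ 0.0119; groundwater flows toward the south-west

Pressure head at PZ-9: ψ = P/(ρg) = 388.8×1000 / (1000 × 9.81) = 39.63 m.
Total head at PZ-9: h = z + ψ = 111.24 + 39.63 = 150.87 m.
Total head at PZ-14: h = 181.02 − 23.27 = 157.75 m.
Head difference: h(PZ-9) − h(PZ-14) = 150.87 − 157.75 = -6.88 m.
Hydraulic gradient: i = |Δh| / L = 6.88 / 576.5 = 0.0119.
Flow is from higher to lower head: from PZ-14 toward PZ-9, i.e. toward the south-west.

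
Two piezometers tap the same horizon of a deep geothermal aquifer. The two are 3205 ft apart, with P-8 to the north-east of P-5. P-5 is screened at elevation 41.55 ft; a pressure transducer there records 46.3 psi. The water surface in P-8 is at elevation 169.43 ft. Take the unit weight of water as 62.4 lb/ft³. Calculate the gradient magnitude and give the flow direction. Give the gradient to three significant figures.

Pressure head at P-5: ψ = 144·P/γ = 144 × 46.3 / 62.4 = 106.85 ft.
Total head at P-5: h = z + ψ = 41.55 + 106.85 = 148.40 ft.
Total head at P-8: h = 169.43 ft (water level in the piezometer is the total head).
Head difference: h(P-5) − h(P-8) = 148.40 − 169.43 = -21.03 ft.
Hydraulic gradient: i = |Δh| / L = 21.03 / 3205 = 0.00656.
Flow is from higher to lower head: from P-8 toward P-5, i.e. toward the south-west.

i ≈ 0.00656; groundwater flows toward the south-west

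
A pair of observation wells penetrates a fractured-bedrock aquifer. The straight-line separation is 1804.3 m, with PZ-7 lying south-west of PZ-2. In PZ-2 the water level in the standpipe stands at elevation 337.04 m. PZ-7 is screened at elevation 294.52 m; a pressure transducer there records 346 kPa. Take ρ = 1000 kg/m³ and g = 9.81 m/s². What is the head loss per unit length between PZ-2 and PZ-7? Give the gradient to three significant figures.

i ≈ 0.00402 m/m

Total head at PZ-2: h = 337.04 m (water level in the piezometer is the total head).
Pressure head at PZ-7: ψ = P/(ρg) = 346×1000 / (1000 × 9.81) = 35.27 m.
Total head at PZ-7: h = z + ψ = 294.52 + 35.27 = 329.79 m.
Head difference: h(PZ-2) − h(PZ-7) = 337.04 − 329.79 = 7.25 m.
Hydraulic gradient: i = |Δh| / L = 7.25 / 1804.3 = 0.00402.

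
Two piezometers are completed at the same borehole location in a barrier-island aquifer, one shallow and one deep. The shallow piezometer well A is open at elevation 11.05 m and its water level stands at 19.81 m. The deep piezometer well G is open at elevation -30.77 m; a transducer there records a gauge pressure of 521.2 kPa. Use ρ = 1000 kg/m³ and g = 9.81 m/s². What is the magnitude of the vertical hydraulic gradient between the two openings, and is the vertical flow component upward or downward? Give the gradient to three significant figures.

|i_v| ≈ 0.0610; vertical flow is upward

Total head at well A: h = 19.81 m (water level in the standpipe).
Pressure head at well G: ψ = P/(ρg) = 521.2×1000 / (1000 × 9.81) = 53.13 m.
Total head at well G: h = z + ψ = -30.77 + 53.13 = 22.36 m.
Δh = h(well A) − h(well G) = 19.81 − 22.36 = -2.55 m.
Vertical separation Δz = 11.05 − (-30.77) = 41.82 m.
|i_v| = |Δh| / Δz = 2.55 / 41.82 = 0.0610.
Head is higher in the deep piezometer, so vertical flow is upward (discharge condition).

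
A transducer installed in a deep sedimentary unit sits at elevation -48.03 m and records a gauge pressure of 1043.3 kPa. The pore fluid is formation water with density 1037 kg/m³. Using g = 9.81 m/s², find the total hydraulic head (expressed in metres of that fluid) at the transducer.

ψ = P/(ρg) = 1043.3×1000 / (1037 × 9.81) = 102.56 m.
h = z + ψ = -48.03 + 102.56 = 54.53 m.

h ≈ 54.53 m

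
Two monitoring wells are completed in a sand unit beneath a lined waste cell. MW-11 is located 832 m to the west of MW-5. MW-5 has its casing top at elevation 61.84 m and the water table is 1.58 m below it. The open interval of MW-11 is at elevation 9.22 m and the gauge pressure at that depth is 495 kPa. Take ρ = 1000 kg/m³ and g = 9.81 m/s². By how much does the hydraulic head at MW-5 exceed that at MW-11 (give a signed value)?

Total head at MW-5: h = 61.84 − 1.58 = 60.26 m.
Pressure head at MW-11: ψ = P/(ρg) = 495×1000 / (1000 × 9.81) = 50.46 m.
Total head at MW-11: h = z + ψ = 9.22 + 50.46 = 59.68 m.
Head difference: h(MW-5) − h(MW-11) = 60.26 − 59.68 = 0.58 m.

Δh ≈ 0.58 m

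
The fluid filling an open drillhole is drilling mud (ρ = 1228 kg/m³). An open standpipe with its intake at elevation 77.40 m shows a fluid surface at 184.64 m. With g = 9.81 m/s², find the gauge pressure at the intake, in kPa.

P ≈ 1290 kPa

Pressure head ψ = h − z = 184.64 − 77.40 = 107.24 m.
P = ρgψ = 1228 × 9.81 × 107.24 = 1291886 Pa ≈ 1290 kPa.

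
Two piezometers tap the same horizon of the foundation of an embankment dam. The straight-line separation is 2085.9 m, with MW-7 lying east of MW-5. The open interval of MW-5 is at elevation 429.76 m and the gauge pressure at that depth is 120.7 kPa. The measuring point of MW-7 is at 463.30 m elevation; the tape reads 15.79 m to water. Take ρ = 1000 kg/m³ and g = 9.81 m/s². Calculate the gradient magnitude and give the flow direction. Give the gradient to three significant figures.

i ≈ 0.00261; groundwater flows toward the west

Pressure head at MW-5: ψ = P/(ρg) = 120.7×1000 / (1000 × 9.81) = 12.30 m.
Total head at MW-5: h = z + ψ = 429.76 + 12.30 = 442.06 m.
Total head at MW-7: h = 463.30 − 15.79 = 447.51 m.
Head difference: h(MW-5) − h(MW-7) = 442.06 − 447.51 = -5.45 m.
Hydraulic gradient: i = |Δh| / L = 5.45 / 2085.9 = 0.00261.
Flow is from higher to lower head: from MW-7 toward MW-5, i.e. toward the west.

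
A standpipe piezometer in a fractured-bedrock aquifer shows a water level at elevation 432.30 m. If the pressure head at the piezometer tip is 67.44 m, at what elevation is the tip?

z = h − ψ = 432.30 − 67.44 = 364.86 m.

z ≈ 364.86 m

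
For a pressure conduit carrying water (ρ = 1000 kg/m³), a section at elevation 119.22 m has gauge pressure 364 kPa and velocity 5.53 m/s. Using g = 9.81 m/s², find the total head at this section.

h ≈ 157.88 m

Pressure head ψ = P/(ρg) = 364×1000 / (1000 × 9.81) = 37.10 m.
Velocity head = v²/(2g) = 5.53² / (2 × 9.81) = 1.559 m.
h = z + ψ + v²/(2g) = 119.22 + 37.10 + 1.559 = 157.88 m.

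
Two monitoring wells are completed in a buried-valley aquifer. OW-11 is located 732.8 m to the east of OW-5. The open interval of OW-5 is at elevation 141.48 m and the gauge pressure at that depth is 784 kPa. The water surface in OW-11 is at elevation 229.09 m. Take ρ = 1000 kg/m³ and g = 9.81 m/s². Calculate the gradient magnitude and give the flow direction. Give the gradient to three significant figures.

i ≈ 0.0105; groundwater flows toward the west

Pressure head at OW-5: ψ = P/(ρg) = 784×1000 / (1000 × 9.81) = 79.92 m.
Total head at OW-5: h = z + ψ = 141.48 + 79.92 = 221.40 m.
Total head at OW-11: h = 229.09 m (water level in the piezometer is the total head).
Head difference: h(OW-5) − h(OW-11) = 221.40 − 229.09 = -7.69 m.
Hydraulic gradient: i = |Δh| / L = 7.69 / 732.8 = 0.0105.
Flow is from higher to lower head: from OW-11 toward OW-5, i.e. toward the west.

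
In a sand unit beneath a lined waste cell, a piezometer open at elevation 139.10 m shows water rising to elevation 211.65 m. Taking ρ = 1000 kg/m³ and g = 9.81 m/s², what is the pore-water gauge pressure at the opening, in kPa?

P ≈ 712 kPa

Pressure head ψ = h − z = 211.65 − 139.10 = 72.55 m.
P = ρgψ = 1000 × 9.81 × 72.55 = 711716 Pa ≈ 712 kPa.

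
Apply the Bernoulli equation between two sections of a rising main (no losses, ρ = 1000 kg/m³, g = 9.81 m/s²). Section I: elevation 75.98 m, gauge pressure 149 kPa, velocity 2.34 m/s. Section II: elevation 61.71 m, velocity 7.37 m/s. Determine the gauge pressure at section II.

P₂ ≈ 265 kPa

Pressure head at I: ψ₁ = P₁/(ρg) = 149×1000 / (1000 × 9.81) = 15.19 m.
Velocity heads: v₁²/2g = 2.34²/19.62 = 0.279 m; v₂²/2g = 7.37²/19.62 = 2.768 m.
Total head H = z₁ + ψ₁ + v₁²/2g = 75.98 + 15.19 + 0.279 = 91.45 m.
ψ₂ = H − z₂ − v₂²/2g = 91.45 − 61.71 − 2.768 = 26.97 m.
P₂ = ρgψ₂ = 1000 × 9.81 × 26.97 ≈ 265 kPa.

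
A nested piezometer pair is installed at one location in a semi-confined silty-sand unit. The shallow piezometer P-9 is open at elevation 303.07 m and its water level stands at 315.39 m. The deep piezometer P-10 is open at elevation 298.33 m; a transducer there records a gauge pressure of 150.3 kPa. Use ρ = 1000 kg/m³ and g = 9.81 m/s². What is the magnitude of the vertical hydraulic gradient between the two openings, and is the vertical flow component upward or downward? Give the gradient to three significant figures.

Total head at P-9: h = 315.39 m (water level in the standpipe).
Pressure head at P-10: ψ = P/(ρg) = 150.3×1000 / (1000 × 9.81) = 15.32 m.
Total head at P-10: h = z + ψ = 298.33 + 15.32 = 313.65 m.
Δh = h(P-9) − h(P-10) = 315.39 − 313.65 = 1.74 m.
Vertical separation Δz = 303.07 − 298.33 = 4.74 m.
|i_v| = |Δh| / Δz = 1.74 / 4.74 = 0.367.
Head is higher in the shallow piezometer, so vertical flow is downward (recharge condition).

|i_v| ≈ 0.367; vertical flow is downward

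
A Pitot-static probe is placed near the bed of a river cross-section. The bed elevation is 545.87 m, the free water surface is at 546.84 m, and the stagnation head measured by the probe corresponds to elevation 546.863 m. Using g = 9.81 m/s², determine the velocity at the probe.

v ≈ 0.672 m/s

Near the bed, under hydrostatic conditions, the piezometric head (z + ψ) equals the free-surface elevation, 546.84 m.
Velocity head = total − piezometric = 546.863 − 546.84 = 0.023 m.
v = √(2g·h_v) = √(2 × 9.81 × 0.023) = 0.672 m/s.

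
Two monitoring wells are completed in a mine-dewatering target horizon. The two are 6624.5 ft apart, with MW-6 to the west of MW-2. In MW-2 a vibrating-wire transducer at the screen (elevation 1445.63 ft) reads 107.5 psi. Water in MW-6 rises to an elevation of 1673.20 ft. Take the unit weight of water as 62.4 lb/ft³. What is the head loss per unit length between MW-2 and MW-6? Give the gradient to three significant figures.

Pressure head at MW-2: ψ = 144·P/γ = 144 × 107.5 / 62.4 = 248.08 ft.
Total head at MW-2: h = z + ψ = 1445.63 + 248.08 = 1693.71 ft.
Total head at MW-6: h = 1673.20 ft (water level in the piezometer is the total head).
Head difference: h(MW-2) − h(MW-6) = 1693.71 − 1673.20 = 20.51 ft.
Hydraulic gradient: i = |Δh| / L = 20.51 / 6624.5 = 0.00310.

i ≈ 0.00310 ft/ft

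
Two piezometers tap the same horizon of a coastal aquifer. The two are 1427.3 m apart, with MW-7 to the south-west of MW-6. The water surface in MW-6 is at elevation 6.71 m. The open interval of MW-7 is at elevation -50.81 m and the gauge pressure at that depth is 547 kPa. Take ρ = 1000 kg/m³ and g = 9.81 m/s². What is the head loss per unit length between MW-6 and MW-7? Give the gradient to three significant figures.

Total head at MW-6: h = 6.71 m (water level in the piezometer is the total head).
Pressure head at MW-7: ψ = P/(ρg) = 547×1000 / (1000 × 9.81) = 55.76 m.
Total head at MW-7: h = z + ψ = -50.81 + 55.76 = 4.95 m.
Head difference: h(MW-6) − h(MW-7) = 6.71 − 4.95 = 1.76 m.
Hydraulic gradient: i = |Δh| / L = 1.76 / 1427.3 = 0.00123.

i ≈ 0.00123 m/m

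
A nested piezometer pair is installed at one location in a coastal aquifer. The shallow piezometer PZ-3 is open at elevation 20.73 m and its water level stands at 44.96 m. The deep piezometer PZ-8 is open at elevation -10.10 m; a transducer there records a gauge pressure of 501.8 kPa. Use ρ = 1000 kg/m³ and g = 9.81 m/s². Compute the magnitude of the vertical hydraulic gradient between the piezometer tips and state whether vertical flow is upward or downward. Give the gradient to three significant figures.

|i_v| ≈ 0.127; vertical flow is downward

Total head at PZ-3: h = 44.96 m (water level in the standpipe).
Pressure head at PZ-8: ψ = P/(ρg) = 501.8×1000 / (1000 × 9.81) = 51.15 m.
Total head at PZ-8: h = z + ψ = -10.10 + 51.15 = 41.05 m.
Δh = h(PZ-3) − h(PZ-8) = 44.96 − 41.05 = 3.91 m.
Vertical separation Δz = 20.73 − (-10.10) = 30.83 m.
|i_v| = |Δh| / Δz = 3.91 / 30.83 = 0.127.
Head is higher in the shallow piezometer, so vertical flow is downward (recharge condition).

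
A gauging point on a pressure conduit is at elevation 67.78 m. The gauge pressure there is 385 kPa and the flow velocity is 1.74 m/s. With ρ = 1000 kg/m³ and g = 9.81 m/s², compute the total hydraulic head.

Pressure head ψ = P/(ρg) = 385×1000 / (1000 × 9.81) = 39.25 m.
Velocity head = v²/(2g) = 1.74² / (2 × 9.81) = 0.154 m.
h = z + ψ + v²/(2g) = 67.78 + 39.25 + 0.154 = 107.18 m.

h ≈ 107.18 m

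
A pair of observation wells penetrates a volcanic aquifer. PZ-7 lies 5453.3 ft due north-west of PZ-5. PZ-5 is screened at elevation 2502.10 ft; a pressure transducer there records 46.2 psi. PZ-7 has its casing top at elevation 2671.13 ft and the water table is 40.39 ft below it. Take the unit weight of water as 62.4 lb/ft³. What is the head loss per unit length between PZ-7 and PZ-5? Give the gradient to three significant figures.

i ≈ 0.00404 ft/ft

Pressure head at PZ-5: ψ = 144·P/γ = 144 × 46.2 / 62.4 = 106.62 ft.
Total head at PZ-5: h = z + ψ = 2502.10 + 106.62 = 2608.72 ft.
Total head at PZ-7: h = 2671.13 − 40.39 = 2630.74 ft.
Head difference: h(PZ-5) − h(PZ-7) = 2608.72 − 2630.74 = -22.02 ft.
Hydraulic gradient: i = |Δh| / L = 22.02 / 5453.3 = 0.00404.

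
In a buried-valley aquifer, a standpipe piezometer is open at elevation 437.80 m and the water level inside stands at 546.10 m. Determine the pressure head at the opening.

ψ ≈ 108.30 m

Total head h = 546.10 m (the water-surface elevation in the piezometer).
Pressure head ψ = h − z = 546.10 − 437.80 = 108.30 m.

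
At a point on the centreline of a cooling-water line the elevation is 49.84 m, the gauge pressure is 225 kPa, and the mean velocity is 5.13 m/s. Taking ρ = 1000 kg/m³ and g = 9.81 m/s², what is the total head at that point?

Pressure head ψ = P/(ρg) = 225×1000 / (1000 × 9.81) = 22.94 m.
Velocity head = v²/(2g) = 5.13² / (2 × 9.81) = 1.341 m.
h = z + ψ + v²/(2g) = 49.84 + 22.94 + 1.341 = 74.12 m.

h ≈ 74.12 m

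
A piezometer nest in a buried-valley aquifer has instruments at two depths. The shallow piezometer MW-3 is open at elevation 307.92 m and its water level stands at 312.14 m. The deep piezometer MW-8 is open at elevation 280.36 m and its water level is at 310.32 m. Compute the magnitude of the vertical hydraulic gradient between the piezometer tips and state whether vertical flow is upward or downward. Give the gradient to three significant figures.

Total head at MW-3: h = 312.14 m (water level in the standpipe).
Total head at MW-8: h = 310.32 m.
Δh = h(MW-3) − h(MW-8) = 312.14 − 310.32 = 1.82 m.
Vertical separation Δz = 307.92 − 280.36 = 27.56 m.
|i_v| = |Δh| / Δz = 1.82 / 27.56 = 0.0660.
Head is higher in the shallow piezometer, so vertical flow is downward (recharge condition).

|i_v| ≈ 0.0660; vertical flow is downward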